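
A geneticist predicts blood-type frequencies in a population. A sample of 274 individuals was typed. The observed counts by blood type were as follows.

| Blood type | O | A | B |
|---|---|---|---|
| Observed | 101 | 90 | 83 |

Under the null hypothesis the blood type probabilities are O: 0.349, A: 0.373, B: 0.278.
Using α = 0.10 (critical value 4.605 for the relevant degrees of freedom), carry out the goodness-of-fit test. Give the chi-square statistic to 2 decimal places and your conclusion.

Expected counts E_i = n·p_i: 274×0.349 = 95.626, 274×0.373 = 102.202, 274×0.278 = 76.172.
cat         O        E   (O−E)²/E
O         101   95.626      0.302
A          90  102.202      1.457
B          83   76.172      0.612
Sum = 2.37
df = 2. Since 2.37 < 4.605, we do not reject H₀.

2.37; do not reject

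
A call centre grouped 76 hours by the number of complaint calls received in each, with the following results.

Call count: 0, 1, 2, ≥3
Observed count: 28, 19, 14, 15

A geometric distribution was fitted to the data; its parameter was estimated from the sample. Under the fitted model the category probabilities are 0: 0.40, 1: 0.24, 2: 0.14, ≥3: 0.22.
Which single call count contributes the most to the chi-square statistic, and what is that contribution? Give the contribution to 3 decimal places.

2, 1.061

Expected counts E_i = n·p_i: 76×0.40 = 30.4, 76×0.24 = 18.24, 76×0.14 = 10.64, 76×0.22 = 16.72.
χ² = (28−30.4)²/30.4 + (19−18.24)²/18.24 + (14−10.64)²/10.64 + (15−16.72)²/16.72
   = 0.1895 + 0.0317 + 1.0611 + 0.1769
The largest term is for 2: 1.061.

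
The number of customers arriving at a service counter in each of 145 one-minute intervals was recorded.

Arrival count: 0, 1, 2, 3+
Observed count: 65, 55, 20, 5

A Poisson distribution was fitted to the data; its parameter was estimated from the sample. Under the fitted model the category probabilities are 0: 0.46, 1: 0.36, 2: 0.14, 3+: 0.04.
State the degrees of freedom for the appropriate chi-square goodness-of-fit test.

2

There are k = 4 categories and 1 parameter estimated from the data, so df = 4 − 1 − 1 = 2.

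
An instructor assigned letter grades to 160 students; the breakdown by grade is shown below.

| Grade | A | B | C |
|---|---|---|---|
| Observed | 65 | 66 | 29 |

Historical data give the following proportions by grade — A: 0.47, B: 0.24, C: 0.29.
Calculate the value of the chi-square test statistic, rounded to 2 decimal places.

Expected counts E_i = n·p_i: 160×0.47 = 75.2, 160×0.24 = 38.4, 160×0.29 = 46.4.
cat         O        E   (O−E)²/E
A          65     75.2      1.384
B          66     38.4     19.838
C          29     46.4      6.525
Sum = 27.75

27.75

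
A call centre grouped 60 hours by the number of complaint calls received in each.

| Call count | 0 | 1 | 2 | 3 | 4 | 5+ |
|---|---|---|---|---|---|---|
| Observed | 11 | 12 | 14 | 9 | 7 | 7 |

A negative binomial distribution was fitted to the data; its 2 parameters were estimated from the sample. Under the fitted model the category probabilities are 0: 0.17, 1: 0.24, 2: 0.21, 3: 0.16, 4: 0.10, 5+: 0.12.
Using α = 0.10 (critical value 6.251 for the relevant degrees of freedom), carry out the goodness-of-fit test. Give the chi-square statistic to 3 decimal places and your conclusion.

Expected counts E_i = n·p_i: 60×0.17 = 10.2, 60×0.24 = 14.4, 60×0.21 = 12.6, 60×0.16 = 9.6, 60×0.10 = 6, 60×0.12 = 7.2.
cat         O        E   (O−E)²/E
0          11     10.2     0.0627
1          12     14.4     0.4000
2          14     12.6     0.1556
3           9      9.6     0.0375
4           7        6     0.1667
5+          7      7.2     0.0056
Sum = 0.828
df = 3. Since 0.828 < 6.251, we do not reject H₀.

0.828; do not reject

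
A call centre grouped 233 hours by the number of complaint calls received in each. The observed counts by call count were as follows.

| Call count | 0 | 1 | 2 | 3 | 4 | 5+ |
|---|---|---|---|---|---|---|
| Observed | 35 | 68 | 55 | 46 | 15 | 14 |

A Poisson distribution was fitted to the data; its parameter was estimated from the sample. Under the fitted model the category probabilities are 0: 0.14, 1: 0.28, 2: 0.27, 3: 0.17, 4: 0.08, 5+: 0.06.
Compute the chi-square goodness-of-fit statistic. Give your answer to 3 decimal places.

3.027

Expected counts E_i = n·p_i: 233×0.14 = 32.62, 233×0.28 = 65.24, 233×0.27 = 62.91, 233×0.17 = 39.61, 233×0.08 = 18.64, 233×0.06 = 13.98.
χ² = (35−32.62)²/32.62 + (68−65.24)²/65.24 + (55−62.91)²/62.91 + (46−39.61)²/39.61 + (15−18.64)²/18.64 + (14−13.98)²/13.98
   = 0.1736 + 0.1168 + 0.9946 + 1.0309 + 0.7108 + 0.0000
Sum = 3.027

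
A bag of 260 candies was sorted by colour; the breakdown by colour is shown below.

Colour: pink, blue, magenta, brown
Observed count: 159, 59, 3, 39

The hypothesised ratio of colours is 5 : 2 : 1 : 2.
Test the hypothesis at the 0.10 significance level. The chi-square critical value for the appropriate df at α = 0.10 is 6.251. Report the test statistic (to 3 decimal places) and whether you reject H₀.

Ratio total = 10. Expected counts: 260×5/10 = 130, 260×2/10 = 52, 260×1/10 = 26, 260×2/10 = 52.
cat          O        E   (O−E)²/E
pink       159      130     6.4692
blue        59       52     0.9423
magenta      3       26    20.3462
brown       39       52     3.2500
Sum = 31.008
df = 3. Since 31.008 > 6.251, we reject H₀.

31.008; reject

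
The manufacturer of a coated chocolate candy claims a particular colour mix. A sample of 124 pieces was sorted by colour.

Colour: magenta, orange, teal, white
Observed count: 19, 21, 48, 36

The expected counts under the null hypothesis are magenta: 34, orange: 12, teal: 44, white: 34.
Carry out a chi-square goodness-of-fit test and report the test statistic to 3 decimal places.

magenta: (19 − 34)²/34 = 225/34 = 6.6176
orange: (21 − 12)²/12 = 81/12 = 6.7500
teal: (48 − 44)²/44 = 16/44 = 0.3636
white: (36 − 34)²/34 = 4/34 = 0.1176
Sum = 13.849

13.849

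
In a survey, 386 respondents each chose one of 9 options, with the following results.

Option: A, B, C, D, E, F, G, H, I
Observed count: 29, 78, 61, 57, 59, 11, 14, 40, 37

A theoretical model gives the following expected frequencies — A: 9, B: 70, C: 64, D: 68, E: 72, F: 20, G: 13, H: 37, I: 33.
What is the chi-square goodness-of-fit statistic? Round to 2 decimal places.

χ² = (29−9)²/9 + (78−70)²/70 + (61−64)²/64 + (57−68)²/68 + (59−72)²/72 + (11−20)²/20 + (14−13)²/13 + (40−37)²/37 + (37−33)²/33
   = 44.444 + 0.914 + 0.141 + 1.779 + 2.347 + 4.050 + 0.077 + 0.243 + 0.485
Sum = 54.48

54.48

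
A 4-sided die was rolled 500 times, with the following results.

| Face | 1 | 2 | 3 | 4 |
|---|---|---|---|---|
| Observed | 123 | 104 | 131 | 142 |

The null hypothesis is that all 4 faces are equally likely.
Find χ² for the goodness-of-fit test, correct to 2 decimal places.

Expected count for each of the 4 categories: 500/4 = 125.
1: (123 − 125)²/125 = 4/125 = 0.032
2: (104 − 125)²/125 = 441/125 = 3.528
3: (131 − 125)²/125 = 36/125 = 0.288
4: (142 − 125)²/125 = 289/125 = 2.312
Sum = 6.16

6.16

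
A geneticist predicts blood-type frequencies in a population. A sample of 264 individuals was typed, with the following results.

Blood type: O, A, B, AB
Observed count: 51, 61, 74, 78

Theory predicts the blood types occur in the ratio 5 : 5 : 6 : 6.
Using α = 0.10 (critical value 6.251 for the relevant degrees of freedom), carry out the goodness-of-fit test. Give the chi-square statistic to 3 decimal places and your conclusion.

Ratio total = 22. Expected counts: 264×5/22 = 60, 264×5/22 = 60, 264×6/22 = 72, 264×6/22 = 72.
χ² = (51−60)²/60 + (61−60)²/60 + (74−72)²/72 + (78−72)²/72
   = 1.3500 + 0.0167 + 0.0556 + 0.5000
Sum = 1.922
df = 3. Since 1.922 < 6.251, we do not reject H₀.

1.922; do not reject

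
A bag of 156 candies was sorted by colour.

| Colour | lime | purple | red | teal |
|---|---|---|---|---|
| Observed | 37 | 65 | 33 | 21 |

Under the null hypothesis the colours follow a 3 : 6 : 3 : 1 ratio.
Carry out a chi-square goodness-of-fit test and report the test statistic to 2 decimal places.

7.71

Ratio total = 13. Expected counts: 156×3/13 = 36, 156×6/13 = 72, 156×3/13 = 36, 156×1/13 = 12.
cat         O        E   (O−E)²/E
lime       37       36      0.028
purple     65       72      0.681
red        33       36      0.250
teal       21       12      6.750
Sum = 7.71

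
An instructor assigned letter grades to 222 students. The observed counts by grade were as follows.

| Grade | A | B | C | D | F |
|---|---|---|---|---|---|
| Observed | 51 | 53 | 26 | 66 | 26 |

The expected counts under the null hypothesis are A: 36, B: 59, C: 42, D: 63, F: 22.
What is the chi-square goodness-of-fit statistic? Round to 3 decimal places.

13.826

cat         O        E   (O−E)²/E
A          51       36     6.2500
B          53       59     0.6102
C          26       42     6.0952
D          66       63     0.1429
F          26       22     0.7273
Sum = 13.826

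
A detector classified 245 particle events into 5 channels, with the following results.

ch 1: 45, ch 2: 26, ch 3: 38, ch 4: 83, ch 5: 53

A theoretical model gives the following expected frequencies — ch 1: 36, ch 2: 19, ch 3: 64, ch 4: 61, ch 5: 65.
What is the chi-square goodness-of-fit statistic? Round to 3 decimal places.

ch 1: (45 − 36)²/36 = 81/36 = 2.2500
ch 2: (26 − 19)²/19 = 49/19 = 2.5789
ch 3: (38 − 64)²/64 = 676/64 = 10.5625
ch 4: (83 − 61)²/61 = 484/61 = 7.9344
ch 5: (53 − 65)²/65 = 144/65 = 2.2154
Sum = 25.541

25.541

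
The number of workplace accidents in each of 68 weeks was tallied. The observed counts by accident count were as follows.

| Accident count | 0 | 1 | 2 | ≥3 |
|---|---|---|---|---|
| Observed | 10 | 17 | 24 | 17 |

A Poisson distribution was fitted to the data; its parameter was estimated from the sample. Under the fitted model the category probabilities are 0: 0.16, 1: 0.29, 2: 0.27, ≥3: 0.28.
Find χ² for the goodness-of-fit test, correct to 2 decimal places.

2.40

Expected counts E_i = n·p_i: 68×0.16 = 10.88, 68×0.29 = 19.72, 68×0.27 = 18.36, 68×0.28 = 19.04.
cat         O        E   (O−E)²/E
0          10    10.88      0.071
1          17    19.72      0.375
2          24    18.36      1.733
≥3         17    19.04      0.219
Sum = 2.40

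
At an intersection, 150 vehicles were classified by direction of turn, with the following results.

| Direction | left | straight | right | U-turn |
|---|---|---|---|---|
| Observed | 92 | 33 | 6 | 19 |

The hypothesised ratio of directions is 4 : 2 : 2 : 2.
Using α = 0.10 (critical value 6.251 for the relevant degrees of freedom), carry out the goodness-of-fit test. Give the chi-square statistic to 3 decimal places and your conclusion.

40.600; reject

Ratio total = 10. Expected counts: 150×4/10 = 60, 150×2/10 = 30, 150×2/10 = 30, 150×2/10 = 30.
cat           O        E   (O−E)²/E
left         92       60    17.0667
straight     33       30     0.3000
right         6       30    19.2000
U-turn       19       30     4.0333
Sum = 40.600
df = 3. Since 40.600 > 6.251, we reject H₀.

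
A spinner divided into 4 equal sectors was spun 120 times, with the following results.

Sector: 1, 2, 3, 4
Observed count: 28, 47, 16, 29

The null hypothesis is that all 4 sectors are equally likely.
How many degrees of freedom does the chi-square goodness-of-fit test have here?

3

There are k = 4 categories and no parameters were estimated from the data, so df = 4 − 1 = 3.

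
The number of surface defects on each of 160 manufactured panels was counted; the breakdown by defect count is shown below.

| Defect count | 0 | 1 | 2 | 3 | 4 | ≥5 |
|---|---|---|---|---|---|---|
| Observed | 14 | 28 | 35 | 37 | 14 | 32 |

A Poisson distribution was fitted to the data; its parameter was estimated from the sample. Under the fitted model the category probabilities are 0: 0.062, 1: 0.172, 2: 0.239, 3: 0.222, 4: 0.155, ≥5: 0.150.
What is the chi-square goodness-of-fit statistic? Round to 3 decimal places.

Expected counts E_i = n·p_i: 160×0.062 = 9.92, 160×0.172 = 27.52, 160×0.239 = 38.24, 160×0.222 = 35.52, 160×0.155 = 24.8, 160×0.150 = 24.
0: (14 − 9.92)²/9.92 = 16.6464/9.92 = 1.6781
1: (28 − 27.52)²/27.52 = 0.2304/27.52 = 0.0084
2: (35 − 38.24)²/38.24 = 10.4976/38.24 = 0.2745
3: (37 − 35.52)²/35.52 = 2.1904/35.52 = 0.0617
4: (14 − 24.8)²/24.8 = 116.64/24.8 = 4.7032
≥5: (32 − 24)²/24 = 64/24 = 2.6667
Sum = 9.393

9.393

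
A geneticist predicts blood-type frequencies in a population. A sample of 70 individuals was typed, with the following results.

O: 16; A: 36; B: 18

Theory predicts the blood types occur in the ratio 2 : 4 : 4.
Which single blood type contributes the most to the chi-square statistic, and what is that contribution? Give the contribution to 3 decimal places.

B, 3.571

Ratio total = 10. Expected counts: 70×2/10 = 14, 70×4/10 = 28, 70×4/10 = 28.
χ² = (16−14)²/14 + (36−28)²/28 + (18−28)²/28
   = 0.2857 + 2.2857 + 3.5714
The largest term is for B: 3.571.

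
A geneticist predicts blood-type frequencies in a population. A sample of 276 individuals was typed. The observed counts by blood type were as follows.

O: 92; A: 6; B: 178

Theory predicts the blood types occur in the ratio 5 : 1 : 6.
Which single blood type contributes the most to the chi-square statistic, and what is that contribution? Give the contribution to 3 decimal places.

Ratio total = 12. Expected counts: 276×5/12 = 115, 276×1/12 = 23, 276×6/12 = 138.
O: (92 − 115)²/115 = 529/115 = 4.6000
A: (6 − 23)²/23 = 289/23 = 12.5652
B: (178 − 138)²/138 = 1600/138 = 11.5942
The largest term is for A: 12.565.

A, 12.565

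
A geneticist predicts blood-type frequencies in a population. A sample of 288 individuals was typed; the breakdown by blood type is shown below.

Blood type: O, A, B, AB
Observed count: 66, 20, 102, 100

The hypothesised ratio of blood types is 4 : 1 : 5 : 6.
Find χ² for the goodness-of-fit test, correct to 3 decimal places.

Ratio total = 16. Expected counts: 288×4/16 = 72, 288×1/16 = 18, 288×5/16 = 90, 288×6/16 = 108.
O: (66 − 72)²/72 = 36/72 = 0.5000
A: (20 − 18)²/18 = 4/18 = 0.2222
B: (102 − 90)²/90 = 144/90 = 1.6000
AB: (100 − 108)²/108 = 64/108 = 0.5926
Sum = 2.915

2.915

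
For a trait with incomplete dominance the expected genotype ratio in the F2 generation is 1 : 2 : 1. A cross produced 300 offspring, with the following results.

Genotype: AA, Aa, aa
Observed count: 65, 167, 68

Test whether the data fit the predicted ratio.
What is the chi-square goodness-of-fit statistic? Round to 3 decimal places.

Ratio total = 4. Expected counts: 300×1/4 = 75, 300×2/4 = 150, 300×1/4 = 75.
AA: (65 − 75)²/75 = 100/75 = 1.3333
Aa: (167 − 150)²/150 = 289/150 = 1.9267
aa: (68 − 75)²/75 = 49/75 = 0.6533
Sum = 3.913

3.913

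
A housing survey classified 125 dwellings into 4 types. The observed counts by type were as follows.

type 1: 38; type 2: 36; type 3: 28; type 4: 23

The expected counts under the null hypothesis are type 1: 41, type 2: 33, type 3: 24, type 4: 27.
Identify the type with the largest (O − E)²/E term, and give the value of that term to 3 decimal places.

type 3, 0.667

χ² = (38−41)²/41 + (36−33)²/33 + (28−24)²/24 + (23−27)²/27
   = 0.2195 + 0.2727 + 0.6667 + 0.5926
The largest term is for type 3: 0.667.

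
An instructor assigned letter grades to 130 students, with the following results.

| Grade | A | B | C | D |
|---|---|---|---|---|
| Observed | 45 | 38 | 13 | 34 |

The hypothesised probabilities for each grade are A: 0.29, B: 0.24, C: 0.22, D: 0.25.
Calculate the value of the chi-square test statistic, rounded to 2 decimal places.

Expected counts E_i = n·p_i: 130×0.29 = 37.7, 130×0.24 = 31.2, 130×0.22 = 28.6, 130×0.25 = 32.5.
χ² = (45−37.7)²/37.7 + (38−31.2)²/31.2 + (13−28.6)²/28.6 + (34−32.5)²/32.5
   = 1.414 + 1.482 + 8.509 + 0.069
Sum = 11.47

11.47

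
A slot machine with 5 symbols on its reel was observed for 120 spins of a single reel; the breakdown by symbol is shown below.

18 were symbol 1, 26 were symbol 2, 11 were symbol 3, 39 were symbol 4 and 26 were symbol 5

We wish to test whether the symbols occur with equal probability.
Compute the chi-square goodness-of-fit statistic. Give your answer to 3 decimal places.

18.250

Expected count for each of the 5 categories: 120/5 = 24.
symbol 1: (18 − 24)²/24 = 36/24 = 1.5000
symbol 2: (26 − 24)²/24 = 4/24 = 0.1667
symbol 3: (11 − 24)²/24 = 169/24 = 7.0417
symbol 4: (39 − 24)²/24 = 225/24 = 9.3750
symbol 5: (26 − 24)²/24 = 4/24 = 0.1667
Sum = 18.250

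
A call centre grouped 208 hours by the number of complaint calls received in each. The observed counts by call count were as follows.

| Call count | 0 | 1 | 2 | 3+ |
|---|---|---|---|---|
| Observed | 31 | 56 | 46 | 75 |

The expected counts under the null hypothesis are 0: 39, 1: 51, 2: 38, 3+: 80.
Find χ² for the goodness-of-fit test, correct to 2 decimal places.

4.13

cat         O        E   (O−E)²/E
0          31       39      1.641
1          56       51      0.490
2          46       38      1.684
3+         75       80      0.313
Sum = 4.13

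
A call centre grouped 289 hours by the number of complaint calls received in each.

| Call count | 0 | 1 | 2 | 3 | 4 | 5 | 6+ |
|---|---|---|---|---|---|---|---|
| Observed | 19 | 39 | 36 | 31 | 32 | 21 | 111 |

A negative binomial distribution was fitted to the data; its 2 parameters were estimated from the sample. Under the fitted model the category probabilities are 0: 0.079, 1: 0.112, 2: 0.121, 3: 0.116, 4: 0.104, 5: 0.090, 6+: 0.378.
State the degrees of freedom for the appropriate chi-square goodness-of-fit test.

There are k = 7 categories and 2 parameters estimated from the data, so df = 7 − 1 − 2 = 4.

4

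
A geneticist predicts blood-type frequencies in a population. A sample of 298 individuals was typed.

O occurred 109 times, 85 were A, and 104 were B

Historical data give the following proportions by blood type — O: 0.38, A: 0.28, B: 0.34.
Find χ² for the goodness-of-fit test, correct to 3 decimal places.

0.259

Expected counts E_i = n·p_i: 298×0.38 = 113.24, 298×0.28 = 83.44, 298×0.34 = 101.32.
O: (109 − 113.24)²/113.24 = 17.9776/113.24 = 0.1588
A: (85 − 83.44)²/83.44 = 2.4336/83.44 = 0.0292
B: (104 − 101.32)²/101.32 = 7.1824/101.32 = 0.0709
Sum = 0.259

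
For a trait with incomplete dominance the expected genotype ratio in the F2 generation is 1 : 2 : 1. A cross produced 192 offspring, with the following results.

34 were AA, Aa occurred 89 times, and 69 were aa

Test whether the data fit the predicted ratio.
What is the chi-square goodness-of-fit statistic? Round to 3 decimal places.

Ratio total = 4. Expected counts: 192×1/4 = 48, 192×2/4 = 96, 192×1/4 = 48.
AA: (34 − 48)²/48 = 196/48 = 4.0833
Aa: (89 − 96)²/96 = 49/96 = 0.5104
aa: (69 − 48)²/48 = 441/48 = 9.1875
Sum = 13.781

13.781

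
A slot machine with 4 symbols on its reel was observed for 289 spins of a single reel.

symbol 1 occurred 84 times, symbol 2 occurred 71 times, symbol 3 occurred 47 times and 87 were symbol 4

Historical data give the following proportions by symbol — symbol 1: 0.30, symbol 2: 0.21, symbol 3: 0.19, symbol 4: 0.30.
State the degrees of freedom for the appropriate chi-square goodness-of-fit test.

There are k = 4 categories and no parameters were estimated from the data, so df = 4 − 1 = 3.

3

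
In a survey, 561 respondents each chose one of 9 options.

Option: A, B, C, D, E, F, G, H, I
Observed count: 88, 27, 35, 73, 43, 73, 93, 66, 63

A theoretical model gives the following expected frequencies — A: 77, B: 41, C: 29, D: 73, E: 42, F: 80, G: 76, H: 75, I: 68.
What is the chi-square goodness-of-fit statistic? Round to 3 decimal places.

13.480

χ² = (88−77)²/77 + (27−41)²/41 + (35−29)²/29 + (73−73)²/73 + (43−42)²/42 + (73−80)²/80 + (93−76)²/76 + (66−75)²/75 + (63−68)²/68
   = 1.5714 + 4.7805 + 1.2414 + 0.0000 + 0.0238 + 0.6125 + 3.8026 + 1.0800 + 0.3676
Sum = 13.480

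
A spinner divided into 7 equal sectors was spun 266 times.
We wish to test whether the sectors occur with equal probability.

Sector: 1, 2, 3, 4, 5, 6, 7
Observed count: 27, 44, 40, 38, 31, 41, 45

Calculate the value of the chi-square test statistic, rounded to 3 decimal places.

7.053

Expected count for each of the 7 categories: 266/7 = 38.
χ² = (27−38)²/38 + (44−38)²/38 + (40−38)²/38 + (38−38)²/38 + (31−38)²/38 + (41−38)²/38 + (45−38)²/38
   = 3.1842 + 0.9474 + 0.1053 + 0.0000 + 1.2895 + 0.2368 + 1.2895
Sum = 7.053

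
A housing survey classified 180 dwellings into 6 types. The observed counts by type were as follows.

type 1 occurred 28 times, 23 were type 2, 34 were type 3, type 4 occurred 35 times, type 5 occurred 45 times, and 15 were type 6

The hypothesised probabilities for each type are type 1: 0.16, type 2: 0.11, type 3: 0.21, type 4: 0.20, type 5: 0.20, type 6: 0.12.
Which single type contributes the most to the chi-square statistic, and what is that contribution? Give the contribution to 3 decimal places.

type 5, 2.250

Expected counts E_i = n·p_i: 180×0.16 = 28.8, 180×0.11 = 19.8, 180×0.21 = 37.8, 180×0.20 = 36, 180×0.20 = 36, 180×0.12 = 21.6.
χ² = (28−28.8)²/28.8 + (23−19.8)²/19.8 + (34−37.8)²/37.8 + (35−36)²/36 + (45−36)²/36 + (15−21.6)²/21.6
   = 0.0222 + 0.5172 + 0.3820 + 0.0278 + 2.2500 + 2.0167
The largest term is for type 5: 2.250.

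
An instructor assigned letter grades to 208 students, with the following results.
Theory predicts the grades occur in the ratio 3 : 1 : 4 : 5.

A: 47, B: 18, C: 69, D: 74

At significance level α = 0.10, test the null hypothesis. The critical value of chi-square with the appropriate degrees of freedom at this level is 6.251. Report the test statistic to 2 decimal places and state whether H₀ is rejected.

Ratio total = 13. Expected counts: 208×3/13 = 48, 208×1/13 = 16, 208×4/13 = 64, 208×5/13 = 80.
χ² = (47−48)²/48 + (18−16)²/16 + (69−64)²/64 + (74−80)²/80
   = 0.021 + 0.250 + 0.391 + 0.450
Sum = 1.11
df = 3. Since 1.11 < 6.251, we do not reject H₀.

1.11; do not reject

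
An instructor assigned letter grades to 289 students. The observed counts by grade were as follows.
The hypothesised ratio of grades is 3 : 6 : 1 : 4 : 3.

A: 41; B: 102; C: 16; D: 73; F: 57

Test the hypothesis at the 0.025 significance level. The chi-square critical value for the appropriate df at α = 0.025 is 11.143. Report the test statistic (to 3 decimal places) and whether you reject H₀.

Ratio total = 17. Expected counts: 289×3/17 = 51, 289×6/17 = 102, 289×1/17 = 17, 289×4/17 = 68, 289×3/17 = 51.
A: (41 − 51)²/51 = 100/51 = 1.9608
B: (102 − 102)²/102 = 0/102 = 0.0000
C: (16 − 17)²/17 = 1/17 = 0.0588
D: (73 − 68)²/68 = 25/68 = 0.3676
F: (57 − 51)²/51 = 36/51 = 0.7059
Sum = 3.093
df = 4. Since 3.093 < 11.143, we do not reject H₀.

3.093; do not reject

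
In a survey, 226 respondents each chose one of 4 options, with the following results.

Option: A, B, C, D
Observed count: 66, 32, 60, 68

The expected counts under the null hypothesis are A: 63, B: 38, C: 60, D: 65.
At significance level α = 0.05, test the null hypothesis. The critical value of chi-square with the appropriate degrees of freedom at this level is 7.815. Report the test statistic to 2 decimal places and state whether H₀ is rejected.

1.23; do not reject

cat         O        E   (O−E)²/E
A          66       63      0.143
B          32       38      0.947
C          60       60      0.000
D          68       65      0.138
Sum = 1.23
df = 3. Since 1.23 < 7.815, we do not reject H₀.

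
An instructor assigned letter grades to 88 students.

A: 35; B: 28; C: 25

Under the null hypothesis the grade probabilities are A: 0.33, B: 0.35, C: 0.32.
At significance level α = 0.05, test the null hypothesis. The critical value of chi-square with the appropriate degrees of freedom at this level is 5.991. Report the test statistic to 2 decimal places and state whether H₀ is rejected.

Expected counts E_i = n·p_i: 88×0.33 = 29.04, 88×0.35 = 30.8, 88×0.32 = 28.16.
χ² = (35−29.04)²/29.04 + (28−30.8)²/30.8 + (25−28.16)²/28.16
   = 1.223 + 0.255 + 0.355
Sum = 1.83
df = 2. Since 1.83 < 5.991, we do not reject H₀.

1.83; do not reject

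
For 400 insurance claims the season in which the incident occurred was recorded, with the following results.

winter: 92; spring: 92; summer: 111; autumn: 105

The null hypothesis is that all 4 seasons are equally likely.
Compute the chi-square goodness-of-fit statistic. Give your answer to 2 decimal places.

Expected count for each of the 4 categories: 400/4 = 100.
cat         O        E   (O−E)²/E
winter     92      100      0.640
spring     92      100      0.640
summer    111      100      1.210
autumn    105      100      0.250
Sum = 2.74

2.74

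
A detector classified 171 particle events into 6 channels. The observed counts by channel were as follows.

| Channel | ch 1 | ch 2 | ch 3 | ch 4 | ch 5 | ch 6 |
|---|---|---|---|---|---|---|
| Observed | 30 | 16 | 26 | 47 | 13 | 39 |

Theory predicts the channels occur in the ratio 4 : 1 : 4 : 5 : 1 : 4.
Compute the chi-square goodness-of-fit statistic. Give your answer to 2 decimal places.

Ratio total = 19. Expected counts: 171×4/19 = 36, 171×1/19 = 9, 171×4/19 = 36, 171×5/19 = 45, 171×1/19 = 9, 171×4/19 = 36.
ch 1: (30 − 36)²/36 = 36/36 = 1.000
ch 2: (16 − 9)²/9 = 49/9 = 5.444
ch 3: (26 − 36)²/36 = 100/36 = 2.778
ch 4: (47 − 45)²/45 = 4/45 = 0.089
ch 5: (13 − 9)²/9 = 16/9 = 1.778
ch 6: (39 − 36)²/36 = 9/36 = 0.250
Sum = 11.34

11.34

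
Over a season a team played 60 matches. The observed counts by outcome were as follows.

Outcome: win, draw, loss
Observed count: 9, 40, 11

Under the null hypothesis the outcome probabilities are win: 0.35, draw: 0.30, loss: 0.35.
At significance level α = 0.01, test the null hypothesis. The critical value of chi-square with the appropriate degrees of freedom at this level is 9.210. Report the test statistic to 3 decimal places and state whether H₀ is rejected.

38.508; reject

Expected counts E_i = n·p_i: 60×0.35 = 21, 60×0.30 = 18, 60×0.35 = 21.
χ² = (9−21)²/21 + (40−18)²/18 + (11−21)²/21
   = 6.8571 + 26.8889 + 4.7619
Sum = 38.508
df = 2. Since 38.508 > 9.210, we reject H₀.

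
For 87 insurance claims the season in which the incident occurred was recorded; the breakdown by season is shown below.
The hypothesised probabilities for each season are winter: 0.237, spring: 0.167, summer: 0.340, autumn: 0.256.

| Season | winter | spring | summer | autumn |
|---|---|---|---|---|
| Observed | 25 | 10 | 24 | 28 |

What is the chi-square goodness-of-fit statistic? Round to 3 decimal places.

Expected counts E_i = n·p_i: 87×0.237 = 20.619, 87×0.167 = 14.529, 87×0.340 = 29.58, 87×0.256 = 22.272.
winter: (25 − 20.619)²/20.619 = 19.193161/20.619 = 0.9308
spring: (10 − 14.529)²/14.529 = 20.511841/14.529 = 1.4118
summer: (24 − 29.58)²/29.58 = 31.1364/29.58 = 1.0526
autumn: (28 − 22.272)²/22.272 = 32.809984/22.272 = 1.4731
Sum = 4.868

4.868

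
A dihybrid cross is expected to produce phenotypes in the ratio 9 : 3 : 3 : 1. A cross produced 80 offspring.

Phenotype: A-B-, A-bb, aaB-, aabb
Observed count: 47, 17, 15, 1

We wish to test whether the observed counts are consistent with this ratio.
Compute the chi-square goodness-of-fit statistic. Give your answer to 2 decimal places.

3.56

Ratio total = 16. Expected counts: 80×9/16 = 45, 80×3/16 = 15, 80×3/16 = 15, 80×1/16 = 5.
A-B-: (47 − 45)²/45 = 4/45 = 0.089
A-bb: (17 − 15)²/15 = 4/15 = 0.267
aaB-: (15 − 15)²/15 = 0/15 = 0.000
aabb: (1 − 5)²/5 = 16/5 = 3.200
Sum = 3.56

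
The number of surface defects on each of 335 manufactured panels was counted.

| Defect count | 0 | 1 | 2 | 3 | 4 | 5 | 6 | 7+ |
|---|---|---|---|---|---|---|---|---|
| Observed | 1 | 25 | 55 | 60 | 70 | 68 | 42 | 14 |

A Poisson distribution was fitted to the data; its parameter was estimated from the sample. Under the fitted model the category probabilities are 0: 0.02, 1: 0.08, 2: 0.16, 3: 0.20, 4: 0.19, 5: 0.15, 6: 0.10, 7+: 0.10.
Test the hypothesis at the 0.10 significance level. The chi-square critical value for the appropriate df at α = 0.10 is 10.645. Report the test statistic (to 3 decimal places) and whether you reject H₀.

Expected counts E_i = n·p_i: 335×0.02 = 6.7, 335×0.08 = 26.8, 335×0.16 = 53.6, 335×0.20 = 67, 335×0.19 = 63.65, 335×0.15 = 50.25, 335×0.10 = 33.5, 335×0.10 = 33.5.
cat         O        E   (O−E)²/E
0           1      6.7     4.8493
1          25     26.8     0.1209
2          55     53.6     0.0366
3          60       67     0.7313
4          70    63.65     0.6335
5          68    50.25     6.2699
6          42     33.5     2.1567
7+         14     33.5    11.3507
Sum = 26.149
df = 6. Since 26.149 > 10.645, we reject H₀.

26.149; reject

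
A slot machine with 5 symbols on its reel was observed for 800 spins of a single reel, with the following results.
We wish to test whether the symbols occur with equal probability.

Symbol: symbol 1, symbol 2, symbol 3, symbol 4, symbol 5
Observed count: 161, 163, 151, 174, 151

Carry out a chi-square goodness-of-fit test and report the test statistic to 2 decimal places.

Under H₀ each category has probability 1/5, so each expected count is 800/5 = 160.
cat           O        E   (O−E)²/E
symbol 1    161      160      0.006
symbol 2    163      160      0.056
symbol 3    151      160      0.506
symbol 4    174      160      1.225
symbol 5    151      160      0.506
Sum = 2.30

2.30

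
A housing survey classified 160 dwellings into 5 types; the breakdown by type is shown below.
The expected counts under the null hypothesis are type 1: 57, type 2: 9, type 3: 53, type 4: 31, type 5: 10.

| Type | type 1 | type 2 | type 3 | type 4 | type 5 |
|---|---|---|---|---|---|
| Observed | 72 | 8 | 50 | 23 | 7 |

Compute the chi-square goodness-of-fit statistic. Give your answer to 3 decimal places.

7.193

type 1: (72 − 57)²/57 = 225/57 = 3.9474
type 2: (8 − 9)²/9 = 1/9 = 0.1111
type 3: (50 − 53)²/53 = 9/53 = 0.1698
type 4: (23 − 31)²/31 = 64/31 = 2.0645
type 5: (7 − 10)²/10 = 9/10 = 0.9000
Sum = 7.193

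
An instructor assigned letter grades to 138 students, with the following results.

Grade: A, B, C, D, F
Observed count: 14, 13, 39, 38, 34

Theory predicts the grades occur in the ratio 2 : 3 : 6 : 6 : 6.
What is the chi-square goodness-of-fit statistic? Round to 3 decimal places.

Ratio total = 23. Expected counts: 138×2/23 = 12, 138×3/23 = 18, 138×6/23 = 36, 138×6/23 = 36, 138×6/23 = 36.
cat         O        E   (O−E)²/E
A          14       12     0.3333
B          13       18     1.3889
C          39       36     0.2500
D          38       36     0.1111
F          34       36     0.1111
Sum = 2.194

2.194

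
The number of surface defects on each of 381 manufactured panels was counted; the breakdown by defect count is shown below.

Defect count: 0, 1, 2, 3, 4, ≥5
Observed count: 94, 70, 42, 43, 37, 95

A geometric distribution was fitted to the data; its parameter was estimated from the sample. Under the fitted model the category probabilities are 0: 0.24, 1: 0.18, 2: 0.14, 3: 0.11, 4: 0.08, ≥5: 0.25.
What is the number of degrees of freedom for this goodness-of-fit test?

There are k = 6 categories and 1 parameter estimated from the data, so df = 6 − 1 − 1 = 4.

4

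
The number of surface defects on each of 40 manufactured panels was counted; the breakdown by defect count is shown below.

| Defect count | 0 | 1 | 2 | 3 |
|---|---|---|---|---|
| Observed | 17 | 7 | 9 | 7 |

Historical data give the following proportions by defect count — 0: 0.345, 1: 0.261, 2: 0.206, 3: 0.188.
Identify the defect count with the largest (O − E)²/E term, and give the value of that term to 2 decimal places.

1, 1.13

Expected counts E_i = n·p_i: 40×0.345 = 13.8, 40×0.261 = 10.44, 40×0.206 = 8.24, 40×0.188 = 7.52.
cat         O        E   (O−E)²/E
0          17     13.8      0.742
1           7    10.44      1.133
2           9     8.24      0.070
3           7     7.52      0.036
The largest term is for 1: 1.13.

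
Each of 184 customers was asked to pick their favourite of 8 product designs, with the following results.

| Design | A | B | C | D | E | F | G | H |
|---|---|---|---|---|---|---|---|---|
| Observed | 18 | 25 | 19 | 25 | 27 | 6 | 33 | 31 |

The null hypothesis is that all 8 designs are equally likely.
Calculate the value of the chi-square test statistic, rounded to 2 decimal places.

Under H₀ each category has probability 1/8, so each expected count is 184/8 = 23.
cat         O        E   (O−E)²/E
A          18       23      1.087
B          25       23      0.174
C          19       23      0.696
D          25       23      0.174
E          27       23      0.696
F           6       23     12.565
G          33       23      4.348
H          31       23      2.783
Sum = 22.52

22.52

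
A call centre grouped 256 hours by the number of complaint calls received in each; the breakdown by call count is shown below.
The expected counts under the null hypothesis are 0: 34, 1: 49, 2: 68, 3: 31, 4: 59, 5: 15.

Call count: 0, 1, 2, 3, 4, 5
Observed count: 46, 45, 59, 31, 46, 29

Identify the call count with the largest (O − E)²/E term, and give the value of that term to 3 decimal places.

cat         O        E   (O−E)²/E
0          46       34     4.2353
1          45       49     0.3265
2          59       68     1.1912
3          31       31     0.0000
4          46       59     2.8644
5          29       15    13.0667
The largest term is for 5: 13.067.

5, 13.067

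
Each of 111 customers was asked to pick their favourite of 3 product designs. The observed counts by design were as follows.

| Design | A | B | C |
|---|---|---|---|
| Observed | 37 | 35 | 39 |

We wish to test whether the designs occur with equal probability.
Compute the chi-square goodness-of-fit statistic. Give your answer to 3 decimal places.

0.216

Under H₀ each category has probability 1/3, so each expected count is 111/3 = 37.
A: (37 − 37)²/37 = 0/37 = 0.0000
B: (35 − 37)²/37 = 4/37 = 0.1081
C: (39 − 37)²/37 = 4/37 = 0.1081
Sum = 0.216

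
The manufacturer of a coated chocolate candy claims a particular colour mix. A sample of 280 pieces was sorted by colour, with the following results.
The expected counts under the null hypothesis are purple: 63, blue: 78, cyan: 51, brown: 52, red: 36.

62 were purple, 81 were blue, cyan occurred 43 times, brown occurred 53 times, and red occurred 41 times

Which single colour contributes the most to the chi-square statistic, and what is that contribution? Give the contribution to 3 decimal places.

χ² = (62−63)²/63 + (81−78)²/78 + (43−51)²/51 + (53−52)²/52 + (41−36)²/36
   = 0.0159 + 0.1154 + 1.2549 + 0.0192 + 0.6944
The largest term is for cyan: 1.255.

cyan, 1.255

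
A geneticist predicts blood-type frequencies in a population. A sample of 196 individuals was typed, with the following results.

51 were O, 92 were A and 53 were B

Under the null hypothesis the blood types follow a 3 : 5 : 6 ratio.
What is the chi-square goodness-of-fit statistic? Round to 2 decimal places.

Ratio total = 14. Expected counts: 196×3/14 = 42, 196×5/14 = 70, 196×6/14 = 84.
cat         O        E   (O−E)²/E
O          51       42      1.929
A          92       70      6.914
B          53       84     11.440
Sum = 20.28

20.28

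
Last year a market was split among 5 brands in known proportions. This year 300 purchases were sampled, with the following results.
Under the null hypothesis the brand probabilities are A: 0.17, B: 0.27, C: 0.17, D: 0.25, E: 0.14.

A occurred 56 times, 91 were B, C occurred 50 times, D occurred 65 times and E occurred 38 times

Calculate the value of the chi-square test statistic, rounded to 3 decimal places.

3.459

Expected counts E_i = n·p_i: 300×0.17 = 51, 300×0.27 = 81, 300×0.17 = 51, 300×0.25 = 75, 300×0.14 = 42.
χ² = (56−51)²/51 + (91−81)²/81 + (50−51)²/51 + (65−75)²/75 + (38−42)²/42
   = 0.4902 + 1.2346 + 0.0196 + 1.3333 + 0.3810
Sum = 3.459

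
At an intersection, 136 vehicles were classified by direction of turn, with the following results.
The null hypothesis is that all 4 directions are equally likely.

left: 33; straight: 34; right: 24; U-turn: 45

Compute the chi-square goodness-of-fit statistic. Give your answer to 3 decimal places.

Under H₀ each category has probability 1/4, so each expected count is 136/4 = 34.
cat           O        E   (O−E)²/E
left         33       34     0.0294
straight     34       34     0.0000
right        24       34     2.9412
U-turn       45       34     3.5588
Sum = 6.529

6.529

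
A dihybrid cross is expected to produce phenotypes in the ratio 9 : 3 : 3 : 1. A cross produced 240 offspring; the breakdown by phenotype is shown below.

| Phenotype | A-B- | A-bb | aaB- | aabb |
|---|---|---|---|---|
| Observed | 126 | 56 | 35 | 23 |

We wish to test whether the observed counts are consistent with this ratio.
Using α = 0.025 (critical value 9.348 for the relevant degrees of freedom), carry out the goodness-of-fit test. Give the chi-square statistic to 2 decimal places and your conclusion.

9.78; reject

Ratio total = 16. Expected counts: 240×9/16 = 135, 240×3/16 = 45, 240×3/16 = 45, 240×1/16 = 15.
cat         O        E   (O−E)²/E
A-B-      126      135      0.600
A-bb       56       45      2.689
aaB-       35       45      2.222
aabb       23       15      4.267
Sum = 9.78
df = 3. Since 9.78 > 9.348, we reject H₀.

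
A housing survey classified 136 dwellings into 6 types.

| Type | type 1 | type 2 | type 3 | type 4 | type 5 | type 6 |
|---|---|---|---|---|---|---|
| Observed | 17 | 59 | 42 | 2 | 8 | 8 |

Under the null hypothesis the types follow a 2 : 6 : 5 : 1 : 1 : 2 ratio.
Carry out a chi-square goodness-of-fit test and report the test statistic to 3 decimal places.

11.183

Ratio total = 17. Expected counts: 136×2/17 = 16, 136×6/17 = 48, 136×5/17 = 40, 136×1/17 = 8, 136×1/17 = 8, 136×2/17 = 16.
cat         O        E   (O−E)²/E
type 1     17       16     0.0625
type 2     59       48     2.5208
type 3     42       40     0.1000
type 4      2        8     4.5000
type 5      8        8     0.0000
type 6      8       16     4.0000
Sum = 11.183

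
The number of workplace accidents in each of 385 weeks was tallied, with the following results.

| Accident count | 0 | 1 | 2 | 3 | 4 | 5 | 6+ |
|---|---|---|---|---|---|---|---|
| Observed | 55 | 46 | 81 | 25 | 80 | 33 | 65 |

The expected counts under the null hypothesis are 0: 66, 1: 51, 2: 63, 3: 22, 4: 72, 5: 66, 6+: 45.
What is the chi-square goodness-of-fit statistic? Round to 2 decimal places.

34.15

cat         O        E   (O−E)²/E
0          55       66      1.833
1          46       51      0.490
2          81       63      5.143
3          25       22      0.409
4          80       72      0.889
5          33       66     16.500
6+         65       45      8.889
Sum = 34.15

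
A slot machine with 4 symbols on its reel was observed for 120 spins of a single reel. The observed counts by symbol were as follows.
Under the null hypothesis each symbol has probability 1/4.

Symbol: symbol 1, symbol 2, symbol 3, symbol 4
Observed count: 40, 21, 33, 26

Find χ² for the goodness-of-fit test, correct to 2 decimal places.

Expected count for each of the 4 categories: 120/4 = 30.
symbol 1: (40 − 30)²/30 = 100/30 = 3.333
symbol 2: (21 − 30)²/30 = 81/30 = 2.700
symbol 3: (33 − 30)²/30 = 9/30 = 0.300
symbol 4: (26 − 30)²/30 = 16/30 = 0.533
Sum = 6.87

6.87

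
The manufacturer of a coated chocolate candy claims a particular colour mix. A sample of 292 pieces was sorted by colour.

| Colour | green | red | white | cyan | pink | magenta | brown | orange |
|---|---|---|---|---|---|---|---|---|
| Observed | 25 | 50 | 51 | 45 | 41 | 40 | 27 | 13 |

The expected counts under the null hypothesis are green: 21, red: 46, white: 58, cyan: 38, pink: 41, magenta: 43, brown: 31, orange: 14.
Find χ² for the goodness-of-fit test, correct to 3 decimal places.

4.041

cat          O        E   (O−E)²/E
green       25       21     0.7619
red         50       46     0.3478
white       51       58     0.8448
cyan        45       38     1.2895
pink        41       41     0.0000
magenta     40       43     0.2093
brown       27       31     0.5161
orange      13       14     0.0714
Sum = 4.041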